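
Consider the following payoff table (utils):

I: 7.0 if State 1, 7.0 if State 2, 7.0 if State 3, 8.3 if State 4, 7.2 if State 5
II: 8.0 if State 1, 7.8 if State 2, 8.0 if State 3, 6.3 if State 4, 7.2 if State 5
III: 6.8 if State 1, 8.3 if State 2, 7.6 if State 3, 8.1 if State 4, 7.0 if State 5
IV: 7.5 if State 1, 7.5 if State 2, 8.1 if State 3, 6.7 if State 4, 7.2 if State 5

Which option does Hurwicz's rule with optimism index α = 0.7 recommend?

I: 0.7·8.3 + 0.3·7.0 = 7.91
II: 0.7·8.0 + 0.3·6.3 = 7.49
III: 0.7·8.3 + 0.3·6.8 = 7.85
IV: 0.7·8.1 + 0.3·6.7 = 7.68
Highest Hurwicz score = 7.91 → I.

I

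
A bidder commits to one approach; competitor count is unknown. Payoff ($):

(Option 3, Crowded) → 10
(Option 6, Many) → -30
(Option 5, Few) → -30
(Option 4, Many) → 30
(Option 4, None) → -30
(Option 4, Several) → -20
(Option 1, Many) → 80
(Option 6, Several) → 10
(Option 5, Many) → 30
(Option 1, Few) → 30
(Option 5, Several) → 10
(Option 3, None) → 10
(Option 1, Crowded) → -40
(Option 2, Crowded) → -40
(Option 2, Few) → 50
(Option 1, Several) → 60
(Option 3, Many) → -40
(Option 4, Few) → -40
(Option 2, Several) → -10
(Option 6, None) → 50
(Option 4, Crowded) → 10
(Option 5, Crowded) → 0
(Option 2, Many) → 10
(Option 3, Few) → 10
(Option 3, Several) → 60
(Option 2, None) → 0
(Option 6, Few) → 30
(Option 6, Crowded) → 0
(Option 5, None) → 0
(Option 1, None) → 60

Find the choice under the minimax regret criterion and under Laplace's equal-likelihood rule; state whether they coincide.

minimax regret → Option 1; laplace → Option 1 (agree)

Column bests: None=60, Few=50, Several=60, Many=80, Crowded=10.
Option 1 regrets: 0, 20, 0, 0, 50 → max 50
Option 2 regrets: 60, 0, 70, 70, 50 → max 70
Option 3 regrets: 50, 40, 0, 120, 0 → max 120
Option 4 regrets: 90, 90, 80, 50, 0 → max 90
Option 5 regrets: 60, 80, 50, 50, 10 → max 80
Option 6 regrets: 10, 20, 50, 110, 10 → max 110
Smallest max regret = 50 → Option 1.
Row averages: Option 1=38, Option 2=2, Option 3=10, Option 4=-10, Option 5=2, Option 6=12
Highest average = 38 → Option 1.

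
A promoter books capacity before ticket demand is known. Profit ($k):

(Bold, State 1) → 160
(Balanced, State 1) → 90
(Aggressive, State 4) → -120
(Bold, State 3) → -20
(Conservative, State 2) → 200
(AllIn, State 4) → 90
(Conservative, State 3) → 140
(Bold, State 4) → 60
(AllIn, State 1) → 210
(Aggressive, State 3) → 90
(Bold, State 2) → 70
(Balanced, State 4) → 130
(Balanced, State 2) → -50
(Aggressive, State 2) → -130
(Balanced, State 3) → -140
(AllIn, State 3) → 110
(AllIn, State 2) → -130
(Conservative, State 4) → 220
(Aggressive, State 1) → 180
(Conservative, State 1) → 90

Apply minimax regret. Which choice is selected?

Column bests: State 1=210, State 2=200, State 3=140, State 4=220.
Conservative regrets: 120, 0, 0, 0 → max 120
Balanced regrets: 120, 250, 280, 90 → max 280
Aggressive regrets: 30, 330, 50, 340 → max 340
Bold regrets: 50, 130, 160, 160 → max 160
AllIn regrets: 0, 330, 30, 130 → max 330
Smallest max regret = 120 → Conservative.

Conservative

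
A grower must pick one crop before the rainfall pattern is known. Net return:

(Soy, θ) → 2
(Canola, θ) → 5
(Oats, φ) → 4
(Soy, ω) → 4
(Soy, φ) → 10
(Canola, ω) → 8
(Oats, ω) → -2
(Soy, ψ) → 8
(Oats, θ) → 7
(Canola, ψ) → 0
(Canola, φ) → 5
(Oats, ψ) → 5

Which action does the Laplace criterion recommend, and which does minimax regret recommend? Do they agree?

Row averages: Canola=4.5, Oats=3.5, Soy=6
Highest average = 6 → Soy.
Column bests: θ=7, φ=10, ψ=8, ω=8.
Canola regrets: 2, 5, 8, 0 → max 8
Oats regrets: 0, 6, 3, 10 → max 10
Soy regrets: 5, 0, 0, 4 → max 5
Smallest max regret = 5 → Soy.

laplace → Soy; minimax regret → Soy (agree)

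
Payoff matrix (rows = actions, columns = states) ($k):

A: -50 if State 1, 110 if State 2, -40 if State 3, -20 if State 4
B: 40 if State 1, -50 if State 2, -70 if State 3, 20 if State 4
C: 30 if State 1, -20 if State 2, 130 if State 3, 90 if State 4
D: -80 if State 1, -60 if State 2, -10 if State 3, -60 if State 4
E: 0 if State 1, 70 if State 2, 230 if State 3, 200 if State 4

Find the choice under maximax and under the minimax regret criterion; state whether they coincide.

Row maxima: A=110, B=40, C=130, D=-10, E=230
Best best-case = 230 → E.
Column bests: State 1=40, State 2=110, State 3=230, State 4=200.
A regrets: 90, 0, 270, 220 → max 270
B regrets: 0, 160, 300, 180 → max 300
C regrets: 10, 130, 100, 110 → max 130
D regrets: 120, 170, 240, 260 → max 260
E regrets: 40, 40, 0, 0 → max 40
Smallest max regret = 40 → E.

maximax → E; minimax regret → E (agree)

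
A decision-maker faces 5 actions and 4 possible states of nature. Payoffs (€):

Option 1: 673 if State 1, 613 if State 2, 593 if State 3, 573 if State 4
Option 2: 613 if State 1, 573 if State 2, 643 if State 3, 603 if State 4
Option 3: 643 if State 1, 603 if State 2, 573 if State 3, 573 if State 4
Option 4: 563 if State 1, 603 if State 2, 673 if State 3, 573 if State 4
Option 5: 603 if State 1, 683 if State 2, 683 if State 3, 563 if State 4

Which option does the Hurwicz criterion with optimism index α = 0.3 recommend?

Option 1: 0.3·673 + 0.7·573 = 603
Option 2: 0.3·643 + 0.7·573 = 594
Option 3: 0.3·643 + 0.7·573 = 594
Option 4: 0.3·673 + 0.7·563 = 596
Option 5: 0.3·683 + 0.7·563 = 599
Highest Hurwicz score = 603 → Option 1.

Option 1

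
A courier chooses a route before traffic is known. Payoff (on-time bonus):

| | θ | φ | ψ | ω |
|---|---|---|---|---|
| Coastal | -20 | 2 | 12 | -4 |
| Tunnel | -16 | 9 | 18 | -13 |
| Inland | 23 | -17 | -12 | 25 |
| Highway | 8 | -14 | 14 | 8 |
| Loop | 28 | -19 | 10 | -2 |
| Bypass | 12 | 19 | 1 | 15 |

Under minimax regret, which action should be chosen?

Bypass

Column bests: θ=28, φ=19, ψ=18, ω=25.
Coastal regrets: 48, 17, 6, 29 → max 48
Tunnel regrets: 44, 10, 0, 38 → max 44
Inland regrets: 5, 36, 30, 0 → max 36
Highway regrets: 20, 33, 4, 17 → max 33
Loop regrets: 0, 38, 8, 27 → max 38
Bypass regrets: 16, 0, 17, 10 → max 17
Smallest max regret = 17 → Bypass.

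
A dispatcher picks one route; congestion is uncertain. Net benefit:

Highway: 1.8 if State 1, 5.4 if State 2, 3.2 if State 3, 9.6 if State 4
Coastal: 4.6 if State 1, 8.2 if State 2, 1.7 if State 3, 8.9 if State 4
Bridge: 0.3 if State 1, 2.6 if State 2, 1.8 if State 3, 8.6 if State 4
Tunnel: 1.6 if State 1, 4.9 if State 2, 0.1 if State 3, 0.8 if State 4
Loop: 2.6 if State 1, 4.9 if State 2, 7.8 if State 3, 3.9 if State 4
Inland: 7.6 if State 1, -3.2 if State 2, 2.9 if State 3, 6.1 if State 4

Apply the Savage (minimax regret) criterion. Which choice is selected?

Column bests: State 1=7.6, State 2=8.2, State 3=7.8, State 4=9.6.
Highway regrets: 5.8, 2.8, 4.6, 0.0 → max 5.8
Coastal regrets: 3.0, 0.0, 6.1, 0.7 → max 6.1
Bridge regrets: 7.3, 5.6, 6.0, 1.0 → max 7.3
Tunnel regrets: 6.0, 3.3, 7.7, 8.8 → max 8.8
Loop regrets: 5.0, 3.3, 0.0, 5.7 → max 5.7
Inland regrets: 0.0, 11.4, 4.9, 3.5 → max 11.4
Smallest max regret = 5.7 → Loop.

Loop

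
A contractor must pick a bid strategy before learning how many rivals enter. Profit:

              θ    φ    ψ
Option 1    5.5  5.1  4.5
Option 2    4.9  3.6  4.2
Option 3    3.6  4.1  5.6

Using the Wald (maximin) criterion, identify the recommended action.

Row minima: Option 1=4.5, Option 2=3.6, Option 3=3.6
Best worst-case = 4.5 → Option 1.

Option 1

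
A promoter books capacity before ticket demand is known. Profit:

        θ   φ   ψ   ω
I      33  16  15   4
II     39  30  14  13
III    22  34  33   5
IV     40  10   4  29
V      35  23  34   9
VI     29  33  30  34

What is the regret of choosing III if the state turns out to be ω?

29

Best payoff under ω is 34.
Regret = 34 − 5 = 29.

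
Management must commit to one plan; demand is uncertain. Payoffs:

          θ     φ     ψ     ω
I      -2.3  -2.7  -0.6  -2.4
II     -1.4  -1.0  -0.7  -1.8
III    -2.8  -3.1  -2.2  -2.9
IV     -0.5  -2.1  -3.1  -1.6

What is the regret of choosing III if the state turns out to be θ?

2.3

Best payoff under θ is -0.5.
Regret = -0.5 − (-2.8) = 2.3.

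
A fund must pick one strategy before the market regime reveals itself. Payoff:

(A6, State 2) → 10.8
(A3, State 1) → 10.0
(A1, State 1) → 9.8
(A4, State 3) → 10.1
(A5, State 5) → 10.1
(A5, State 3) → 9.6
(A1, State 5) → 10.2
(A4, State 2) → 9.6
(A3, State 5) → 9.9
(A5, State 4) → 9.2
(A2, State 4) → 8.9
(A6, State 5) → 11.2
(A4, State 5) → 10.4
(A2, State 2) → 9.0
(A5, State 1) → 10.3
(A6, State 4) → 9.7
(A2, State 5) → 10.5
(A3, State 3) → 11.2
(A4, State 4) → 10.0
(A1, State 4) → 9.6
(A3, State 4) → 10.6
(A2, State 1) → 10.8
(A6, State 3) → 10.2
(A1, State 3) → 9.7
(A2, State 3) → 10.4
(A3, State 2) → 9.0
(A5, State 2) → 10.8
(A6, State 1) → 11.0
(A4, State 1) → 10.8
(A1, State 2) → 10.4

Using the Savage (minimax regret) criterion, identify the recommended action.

A6

Column bests: State 1=11.0, State 2=10.8, State 3=11.2, State 4=10.6, State 5=11.2.
A1 regrets: 1.2, 0.4, 1.5, 1.0, 1.0 → max 1.5
A2 regrets: 0.2, 1.8, 0.8, 1.7, 0.7 → max 1.8
A3 regrets: 1.0, 1.8, 0.0, 0.0, 1.3 → max 1.8
A4 regrets: 0.2, 1.2, 1.1, 0.6, 0.8 → max 1.2
A5 regrets: 0.7, 0.0, 1.6, 1.4, 1.1 → max 1.6
A6 regrets: 0.0, 0.0, 1.0, 0.9, 0.0 → max 1.0
Smallest max regret = 1.0 → A6.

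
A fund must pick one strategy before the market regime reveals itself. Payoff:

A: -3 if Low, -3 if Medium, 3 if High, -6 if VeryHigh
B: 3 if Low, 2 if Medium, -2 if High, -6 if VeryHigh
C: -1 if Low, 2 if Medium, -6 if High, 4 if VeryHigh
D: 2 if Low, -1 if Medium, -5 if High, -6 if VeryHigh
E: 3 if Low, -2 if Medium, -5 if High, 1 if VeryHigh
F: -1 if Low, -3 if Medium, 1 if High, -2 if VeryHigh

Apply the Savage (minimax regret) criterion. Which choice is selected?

Column bests: Low=3, Medium=2, High=3, VeryHigh=4.
A regrets: 6, 5, 0, 10 → max 10
B regrets: 0, 0, 5, 10 → max 10
C regrets: 4, 0, 9, 0 → max 9
D regrets: 1, 3, 8, 10 → max 10
E regrets: 0, 4, 8, 3 → max 8
F regrets: 4, 5, 2, 6 → max 6
Smallest max regret = 6 → F.

F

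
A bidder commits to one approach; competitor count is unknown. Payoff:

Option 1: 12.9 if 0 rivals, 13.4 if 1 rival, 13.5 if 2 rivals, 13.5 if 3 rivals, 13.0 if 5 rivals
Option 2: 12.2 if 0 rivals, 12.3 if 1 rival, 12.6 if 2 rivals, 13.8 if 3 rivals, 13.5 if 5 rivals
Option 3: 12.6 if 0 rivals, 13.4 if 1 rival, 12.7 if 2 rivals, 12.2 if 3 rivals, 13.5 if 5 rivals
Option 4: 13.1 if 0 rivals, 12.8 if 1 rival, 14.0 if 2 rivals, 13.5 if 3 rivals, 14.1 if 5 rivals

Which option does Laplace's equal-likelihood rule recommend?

Row averages: Option 1=13.26, Option 2=12.88, Option 3=12.88, Option 4=13.5
Highest average = 13.5 → Option 4.

Option 4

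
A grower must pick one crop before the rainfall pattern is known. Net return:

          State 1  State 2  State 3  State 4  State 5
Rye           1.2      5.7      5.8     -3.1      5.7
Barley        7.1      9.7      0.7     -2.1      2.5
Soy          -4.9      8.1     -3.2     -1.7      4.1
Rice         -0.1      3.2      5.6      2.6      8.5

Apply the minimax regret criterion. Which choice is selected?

Rye

Column bests: State 1=7.1, State 2=9.7, State 3=5.8, State 4=2.6, State 5=8.5.
Rye regrets: 5.9, 4.0, 0.0, 5.7, 2.8 → max 5.9
Barley regrets: 0.0, 0.0, 5.1, 4.7, 6.0 → max 6.0
Soy regrets: 12.0, 1.6, 9.0, 4.3, 4.4 → max 12.0
Rice regrets: 7.2, 6.5, 0.2, 0.0, 0.0 → max 7.2
Smallest max regret = 5.9 → Rye.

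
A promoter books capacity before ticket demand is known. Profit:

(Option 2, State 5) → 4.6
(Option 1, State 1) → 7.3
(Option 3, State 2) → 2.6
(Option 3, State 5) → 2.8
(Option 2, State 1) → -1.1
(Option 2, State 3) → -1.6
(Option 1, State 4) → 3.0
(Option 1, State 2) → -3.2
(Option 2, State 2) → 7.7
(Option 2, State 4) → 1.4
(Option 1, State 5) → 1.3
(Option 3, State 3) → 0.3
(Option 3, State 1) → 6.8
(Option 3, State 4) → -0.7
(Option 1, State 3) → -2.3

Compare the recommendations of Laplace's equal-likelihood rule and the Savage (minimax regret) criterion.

laplace → Option 3; minimax regret → Option 3 (agree)

Row averages: Option 1=1.22, Option 2=2.2, Option 3=2.36
Highest average = 2.36 → Option 3.
Column bests: State 1=7.3, State 2=7.7, State 3=0.3, State 4=3.0, State 5=4.6.
Option 1 regrets: 0.0, 10.9, 2.6, 0.0, 3.3 → max 10.9
Option 2 regrets: 8.4, 0.0, 1.9, 1.6, 0.0 → max 8.4
Option 3 regrets: 0.5, 5.1, 0.0, 3.7, 1.8 → max 5.1
Smallest max regret = 5.1 → Option 3.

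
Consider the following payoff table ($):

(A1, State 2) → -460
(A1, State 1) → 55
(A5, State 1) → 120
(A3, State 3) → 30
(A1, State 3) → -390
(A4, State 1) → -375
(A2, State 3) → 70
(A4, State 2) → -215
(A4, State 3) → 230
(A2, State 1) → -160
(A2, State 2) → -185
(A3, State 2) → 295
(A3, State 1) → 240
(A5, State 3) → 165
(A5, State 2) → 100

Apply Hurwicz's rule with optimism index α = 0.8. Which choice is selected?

A1: 0.8·55 + 0.2·(-460) = -48
A2: 0.8·70 + 0.2·(-185) = 19
A3: 0.8·295 + 0.2·30 = 242
A4: 0.8·230 + 0.2·(-375) = 109
A5: 0.8·165 + 0.2·100 = 152
Highest Hurwicz score = 242 → A3.

A3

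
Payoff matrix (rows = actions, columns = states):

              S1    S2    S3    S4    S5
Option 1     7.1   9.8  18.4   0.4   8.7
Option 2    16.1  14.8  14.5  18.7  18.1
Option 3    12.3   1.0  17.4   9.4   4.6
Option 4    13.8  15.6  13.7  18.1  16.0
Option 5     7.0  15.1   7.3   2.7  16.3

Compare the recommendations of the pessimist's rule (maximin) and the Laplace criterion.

Row minima: Option 1=0.4, Option 2=14.5, Option 3=1.0, Option 4=13.7, Option 5=2.7
Best worst-case = 14.5 → Option 2.
Row averages: Option 1=8.88, Option 2=16.44, Option 3=8.94, Option 4=15.44, Option 5=9.68
Highest average = 16.44 → Option 2.

maximin → Option 2; laplace → Option 2 (agree)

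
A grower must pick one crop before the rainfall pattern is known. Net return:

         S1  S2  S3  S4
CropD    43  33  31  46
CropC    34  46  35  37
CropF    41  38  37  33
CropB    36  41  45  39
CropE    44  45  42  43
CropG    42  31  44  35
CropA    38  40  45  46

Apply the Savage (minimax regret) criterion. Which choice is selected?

CropE

Column bests: S1=44, S2=46, S3=45, S4=46.
CropD regrets: 1, 13, 14, 0 → max 14
CropC regrets: 10, 0, 10, 9 → max 10
CropF regrets: 3, 8, 8, 13 → max 13
CropB regrets: 8, 5, 0, 7 → max 8
CropE regrets: 0, 1, 3, 3 → max 3
CropG regrets: 2, 15, 1, 11 → max 15
CropA regrets: 6, 6, 0, 0 → max 6
Smallest max regret = 3 → CropE.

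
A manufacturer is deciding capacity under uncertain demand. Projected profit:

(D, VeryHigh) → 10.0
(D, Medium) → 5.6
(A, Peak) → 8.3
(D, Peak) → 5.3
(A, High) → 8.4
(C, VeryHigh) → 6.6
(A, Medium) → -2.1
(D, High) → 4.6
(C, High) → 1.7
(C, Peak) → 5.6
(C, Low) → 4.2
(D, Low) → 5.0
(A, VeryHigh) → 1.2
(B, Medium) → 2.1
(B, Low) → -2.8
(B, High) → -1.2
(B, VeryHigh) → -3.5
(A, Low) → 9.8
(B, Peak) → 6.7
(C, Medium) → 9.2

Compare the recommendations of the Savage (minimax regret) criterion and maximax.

Column bests: Low=9.8, Medium=9.2, High=8.4, VeryHigh=10.0, Peak=8.3.
A regrets: 0.0, 11.3, 0.0, 8.8, 0.0 → max 11.3
B regrets: 12.6, 7.1, 9.6, 13.5, 1.6 → max 13.5
C regrets: 5.6, 0.0, 6.7, 3.4, 2.7 → max 6.7
D regrets: 4.8, 3.6, 3.8, 0.0, 3.0 → max 4.8
Smallest max regret = 4.8 → D.
Row maxima: A=9.8, B=6.7, C=9.2, D=10.0
Best best-case = 10.0 → D.

minimax regret → D; maximax → D (agree)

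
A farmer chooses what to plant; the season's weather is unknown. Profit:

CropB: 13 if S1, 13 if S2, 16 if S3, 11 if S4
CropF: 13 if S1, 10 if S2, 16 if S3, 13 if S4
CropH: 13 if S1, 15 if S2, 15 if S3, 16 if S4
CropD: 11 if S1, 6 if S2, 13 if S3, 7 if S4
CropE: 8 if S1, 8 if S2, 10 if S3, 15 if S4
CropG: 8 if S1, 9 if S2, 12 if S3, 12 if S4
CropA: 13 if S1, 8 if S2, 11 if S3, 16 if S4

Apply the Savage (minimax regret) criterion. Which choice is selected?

Column bests: S1=13, S2=15, S3=16, S4=16.
CropB regrets: 0, 2, 0, 5 → max 5
CropF regrets: 0, 5, 0, 3 → max 5
CropH regrets: 0, 0, 1, 0 → max 1
CropD regrets: 2, 9, 3, 9 → max 9
CropE regrets: 5, 7, 6, 1 → max 7
CropG regrets: 5, 6, 4, 4 → max 6
CropA regrets: 0, 7, 5, 0 → max 7
Smallest max regret = 1 → CropH.

CropH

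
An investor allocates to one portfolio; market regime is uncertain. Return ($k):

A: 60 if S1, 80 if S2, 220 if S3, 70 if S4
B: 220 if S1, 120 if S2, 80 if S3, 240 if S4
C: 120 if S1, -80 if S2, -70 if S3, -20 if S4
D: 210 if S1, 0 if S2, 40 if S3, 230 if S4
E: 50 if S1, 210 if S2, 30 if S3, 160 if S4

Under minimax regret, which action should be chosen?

B

Column bests: S1=220, S2=210, S3=220, S4=240.
A regrets: 160, 130, 0, 170 → max 170
B regrets: 0, 90, 140, 0 → max 140
C regrets: 100, 290, 290, 260 → max 290
D regrets: 10, 210, 180, 10 → max 210
E regrets: 170, 0, 190, 80 → max 190
Smallest max regret = 140 → B.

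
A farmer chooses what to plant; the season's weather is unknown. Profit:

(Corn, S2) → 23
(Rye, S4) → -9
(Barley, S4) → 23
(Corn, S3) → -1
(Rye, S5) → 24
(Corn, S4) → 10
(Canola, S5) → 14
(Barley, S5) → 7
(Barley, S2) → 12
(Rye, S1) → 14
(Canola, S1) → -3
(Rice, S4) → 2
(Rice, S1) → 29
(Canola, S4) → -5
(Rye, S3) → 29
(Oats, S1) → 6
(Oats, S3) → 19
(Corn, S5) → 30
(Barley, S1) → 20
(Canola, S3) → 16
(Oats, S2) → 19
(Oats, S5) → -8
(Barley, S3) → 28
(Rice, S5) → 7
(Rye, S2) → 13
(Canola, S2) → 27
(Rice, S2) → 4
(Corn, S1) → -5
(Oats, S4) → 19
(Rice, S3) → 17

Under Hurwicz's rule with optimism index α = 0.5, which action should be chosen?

Corn: 0.5·30 + 0.5·(-5) = 12.5
Oats: 0.5·19 + 0.5·(-8) = 5.5
Barley: 0.5·28 + 0.5·7 = 17.5
Rice: 0.5·29 + 0.5·2 = 15.5
Rye: 0.5·29 + 0.5·(-9) = 10
Canola: 0.5·27 + 0.5·(-5) = 11
Highest Hurwicz score = 17.5 → Barley.

Barley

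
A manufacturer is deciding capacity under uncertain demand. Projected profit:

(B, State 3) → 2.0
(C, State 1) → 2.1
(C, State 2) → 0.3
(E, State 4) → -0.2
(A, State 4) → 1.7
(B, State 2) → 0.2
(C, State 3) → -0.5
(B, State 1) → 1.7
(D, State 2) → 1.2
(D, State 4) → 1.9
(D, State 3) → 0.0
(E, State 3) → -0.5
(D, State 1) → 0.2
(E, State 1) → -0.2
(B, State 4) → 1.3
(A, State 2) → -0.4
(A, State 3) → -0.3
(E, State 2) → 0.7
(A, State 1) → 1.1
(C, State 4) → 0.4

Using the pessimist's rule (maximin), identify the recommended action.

B

Row minima: A=-0.4, B=0.2, C=-0.5, D=0.0, E=-0.5
Best worst-case = 0.2 → B.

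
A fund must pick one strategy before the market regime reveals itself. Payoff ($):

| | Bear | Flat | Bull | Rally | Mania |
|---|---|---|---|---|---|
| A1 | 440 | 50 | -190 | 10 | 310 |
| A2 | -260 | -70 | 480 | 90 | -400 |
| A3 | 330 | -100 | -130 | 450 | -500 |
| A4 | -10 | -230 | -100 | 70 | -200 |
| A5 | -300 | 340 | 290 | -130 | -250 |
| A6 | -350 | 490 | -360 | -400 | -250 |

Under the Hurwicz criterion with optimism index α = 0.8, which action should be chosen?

A1

A1: 0.8·440 + 0.2·(-190) = 314
A2: 0.8·480 + 0.2·(-400) = 304
A3: 0.8·450 + 0.2·(-500) = 260
A4: 0.8·70 + 0.2·(-230) = 10
A5: 0.8·340 + 0.2·(-300) = 212
A6: 0.8·490 + 0.2·(-400) = 312
Highest Hurwicz score = 314 → A1.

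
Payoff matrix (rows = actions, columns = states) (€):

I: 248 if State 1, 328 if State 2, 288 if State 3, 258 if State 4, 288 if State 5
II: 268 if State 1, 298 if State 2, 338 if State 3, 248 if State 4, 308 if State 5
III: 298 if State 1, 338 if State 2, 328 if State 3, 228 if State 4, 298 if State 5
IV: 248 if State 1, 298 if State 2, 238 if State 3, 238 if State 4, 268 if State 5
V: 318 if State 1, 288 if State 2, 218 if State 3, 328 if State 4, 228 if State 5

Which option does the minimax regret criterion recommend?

I

Column bests: State 1=318, State 2=338, State 3=338, State 4=328, State 5=308.
I regrets: 70, 10, 50, 70, 20 → max 70
II regrets: 50, 40, 0, 80, 0 → max 80
III regrets: 20, 0, 10, 100, 10 → max 100
IV regrets: 70, 40, 100, 90, 40 → max 100
V regrets: 0, 50, 120, 0, 80 → max 120
Smallest max regret = 70 → I.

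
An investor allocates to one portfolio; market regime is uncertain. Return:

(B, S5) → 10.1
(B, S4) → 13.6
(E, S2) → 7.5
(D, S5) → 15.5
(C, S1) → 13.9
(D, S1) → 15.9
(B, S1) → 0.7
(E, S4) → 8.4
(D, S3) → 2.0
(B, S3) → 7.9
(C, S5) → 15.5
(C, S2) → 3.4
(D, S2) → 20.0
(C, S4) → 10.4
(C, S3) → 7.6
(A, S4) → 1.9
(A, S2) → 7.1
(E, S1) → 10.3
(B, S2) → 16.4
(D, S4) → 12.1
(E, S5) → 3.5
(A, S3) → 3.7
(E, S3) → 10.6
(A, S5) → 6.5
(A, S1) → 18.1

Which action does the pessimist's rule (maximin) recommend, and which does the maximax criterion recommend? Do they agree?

maximin → E; maximax → D (disagree)

Row minima: A=1.9, B=0.7, C=3.4, D=2.0, E=3.5
Best worst-case = 3.5 → E.
Row maxima: A=18.1, B=16.4, C=15.5, D=20.0, E=10.6
Best best-case = 20.0 → D.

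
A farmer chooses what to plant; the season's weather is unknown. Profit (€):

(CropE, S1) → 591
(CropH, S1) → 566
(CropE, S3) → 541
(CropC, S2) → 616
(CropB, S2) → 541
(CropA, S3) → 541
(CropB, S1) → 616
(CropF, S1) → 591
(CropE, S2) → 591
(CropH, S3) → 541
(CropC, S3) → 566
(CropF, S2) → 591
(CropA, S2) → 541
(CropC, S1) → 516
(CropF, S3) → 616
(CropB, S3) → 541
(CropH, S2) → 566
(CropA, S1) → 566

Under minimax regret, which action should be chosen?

Column bests: S1=616, S2=616, S3=616.
CropH regrets: 50, 50, 75 → max 75
CropA regrets: 50, 75, 75 → max 75
CropC regrets: 100, 0, 50 → max 100
CropB regrets: 0, 75, 75 → max 75
CropE regrets: 25, 25, 75 → max 75
CropF regrets: 25, 25, 0 → max 25
Smallest max regret = 25 → CropF.

CropF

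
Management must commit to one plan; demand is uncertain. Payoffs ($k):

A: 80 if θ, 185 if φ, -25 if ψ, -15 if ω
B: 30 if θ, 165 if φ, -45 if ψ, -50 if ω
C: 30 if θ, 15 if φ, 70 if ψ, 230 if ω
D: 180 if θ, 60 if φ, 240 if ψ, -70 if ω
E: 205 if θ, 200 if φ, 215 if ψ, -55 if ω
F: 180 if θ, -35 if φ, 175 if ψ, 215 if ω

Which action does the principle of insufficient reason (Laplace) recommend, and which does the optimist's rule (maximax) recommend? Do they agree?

laplace → E; maximax → D (disagree)

Row averages: A=56.25, B=25, C=86.25, D=102.5, E=141.25, F=133.75
Highest average = 141.25 → E.
Row maxima: A=185, B=165, C=230, D=240, E=215, F=215
Best best-case = 240 → D.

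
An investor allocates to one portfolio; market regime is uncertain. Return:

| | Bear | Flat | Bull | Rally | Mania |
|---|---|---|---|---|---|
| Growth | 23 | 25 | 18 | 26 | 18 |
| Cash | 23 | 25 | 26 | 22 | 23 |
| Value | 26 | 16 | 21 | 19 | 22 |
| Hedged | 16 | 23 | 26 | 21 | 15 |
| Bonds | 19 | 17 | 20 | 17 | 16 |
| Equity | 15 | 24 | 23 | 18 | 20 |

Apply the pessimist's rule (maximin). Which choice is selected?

Cash

Row minima: Growth=18, Cash=22, Value=16, Hedged=15, Bonds=16, Equity=15
Best worst-case = 22 → Cash.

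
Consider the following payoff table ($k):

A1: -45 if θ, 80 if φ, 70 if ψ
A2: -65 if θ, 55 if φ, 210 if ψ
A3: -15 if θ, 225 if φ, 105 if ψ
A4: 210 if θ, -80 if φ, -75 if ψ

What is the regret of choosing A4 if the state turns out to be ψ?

Best payoff under ψ is 210.
Regret = 210 − (-75) = 285.

285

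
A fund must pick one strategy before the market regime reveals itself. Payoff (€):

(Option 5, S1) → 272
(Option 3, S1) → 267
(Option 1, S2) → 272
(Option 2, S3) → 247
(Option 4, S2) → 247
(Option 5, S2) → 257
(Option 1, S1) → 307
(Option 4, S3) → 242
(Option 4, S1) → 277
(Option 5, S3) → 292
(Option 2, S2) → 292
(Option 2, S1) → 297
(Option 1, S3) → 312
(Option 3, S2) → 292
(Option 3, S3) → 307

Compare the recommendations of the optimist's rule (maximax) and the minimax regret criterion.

Row maxima: Option 1=312, Option 2=297, Option 3=307, Option 4=277, Option 5=292
Best best-case = 312 → Option 1.
Column bests: S1=307, S2=292, S3=312.
Option 1 regrets: 0, 20, 0 → max 20
Option 2 regrets: 10, 0, 65 → max 65
Option 3 regrets: 40, 0, 5 → max 40
Option 4 regrets: 30, 45, 70 → max 70
Option 5 regrets: 35, 35, 20 → max 35
Smallest max regret = 20 → Option 1.

maximax → Option 1; minimax regret → Option 1 (agree)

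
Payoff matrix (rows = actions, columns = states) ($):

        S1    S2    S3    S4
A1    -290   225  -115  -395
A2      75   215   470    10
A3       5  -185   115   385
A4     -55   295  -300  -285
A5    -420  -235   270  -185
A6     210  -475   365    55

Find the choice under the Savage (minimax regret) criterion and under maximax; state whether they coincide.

Column bests: S1=210, S2=295, S3=470, S4=385.
A1 regrets: 500, 70, 585, 780 → max 780
A2 regrets: 135, 80, 0, 375 → max 375
A3 regrets: 205, 480, 355, 0 → max 480
A4 regrets: 265, 0, 770, 670 → max 770
A5 regrets: 630, 530, 200, 570 → max 630
A6 regrets: 0, 770, 105, 330 → max 770
Smallest max regret = 375 → A2.
Row maxima: A1=225, A2=470, A3=385, A4=295, A5=270, A6=365
Best best-case = 470 → A2.

minimax regret → A2; maximax → A2 (agree)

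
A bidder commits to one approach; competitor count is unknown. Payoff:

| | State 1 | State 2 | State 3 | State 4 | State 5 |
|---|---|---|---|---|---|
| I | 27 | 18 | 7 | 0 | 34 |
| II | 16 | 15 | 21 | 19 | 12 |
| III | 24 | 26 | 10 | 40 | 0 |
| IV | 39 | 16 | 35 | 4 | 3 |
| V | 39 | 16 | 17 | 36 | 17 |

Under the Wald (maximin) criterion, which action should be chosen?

V

Row minima: I=0, II=12, III=0, IV=3, V=16
Best worst-case = 16 → V.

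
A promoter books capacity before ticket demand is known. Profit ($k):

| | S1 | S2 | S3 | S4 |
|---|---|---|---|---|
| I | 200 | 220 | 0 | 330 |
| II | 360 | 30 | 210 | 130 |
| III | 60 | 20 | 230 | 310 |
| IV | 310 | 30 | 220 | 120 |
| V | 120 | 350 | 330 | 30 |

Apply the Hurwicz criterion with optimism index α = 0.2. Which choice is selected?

II

I: 0.2·330 + 0.8·0 = 66
II: 0.2·360 + 0.8·30 = 96
III: 0.2·310 + 0.8·20 = 78
IV: 0.2·310 + 0.8·30 = 86
V: 0.2·350 + 0.8·30 = 94
Highest Hurwicz score = 96 → II.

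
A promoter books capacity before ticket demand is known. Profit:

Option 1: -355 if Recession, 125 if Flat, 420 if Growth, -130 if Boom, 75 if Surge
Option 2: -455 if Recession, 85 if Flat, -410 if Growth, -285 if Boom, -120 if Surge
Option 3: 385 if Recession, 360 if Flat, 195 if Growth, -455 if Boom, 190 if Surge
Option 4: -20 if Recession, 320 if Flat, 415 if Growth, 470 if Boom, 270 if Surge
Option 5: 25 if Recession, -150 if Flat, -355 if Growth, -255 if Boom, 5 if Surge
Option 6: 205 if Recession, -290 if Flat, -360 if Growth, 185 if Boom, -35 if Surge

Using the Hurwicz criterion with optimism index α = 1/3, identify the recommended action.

Option 1: 1/3·420 + 2/3·(-355) = -290/3
Option 2: 1/3·85 + 2/3·(-455) = -275
Option 3: 1/3·385 + 2/3·(-455) = -175
Option 4: 1/3·470 + 2/3·(-20) = 430/3
Option 5: 1/3·25 + 2/3·(-355) = -685/3
Option 6: 1/3·205 + 2/3·(-360) = -515/3
Highest Hurwicz score = 430/3 → Option 4.

Option 4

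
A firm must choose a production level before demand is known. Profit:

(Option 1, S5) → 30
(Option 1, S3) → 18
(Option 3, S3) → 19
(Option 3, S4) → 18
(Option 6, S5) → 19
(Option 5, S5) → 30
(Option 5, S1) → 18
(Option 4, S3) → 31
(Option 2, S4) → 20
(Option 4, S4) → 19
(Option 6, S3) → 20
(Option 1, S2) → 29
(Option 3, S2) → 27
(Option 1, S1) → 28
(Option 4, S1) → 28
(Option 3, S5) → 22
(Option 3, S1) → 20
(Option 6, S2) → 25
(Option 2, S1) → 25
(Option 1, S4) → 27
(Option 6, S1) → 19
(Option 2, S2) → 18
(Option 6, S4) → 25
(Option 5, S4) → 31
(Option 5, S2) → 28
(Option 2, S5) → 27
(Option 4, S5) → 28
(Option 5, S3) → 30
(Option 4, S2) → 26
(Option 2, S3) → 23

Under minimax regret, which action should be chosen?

Option 5

Column bests: S1=28, S2=29, S3=31, S4=31, S5=30.
Option 1 regrets: 0, 0, 13, 4, 0 → max 13
Option 2 regrets: 3, 11, 8, 11, 3 → max 11
Option 3 regrets: 8, 2, 12, 13, 8 → max 13
Option 4 regrets: 0, 3, 0, 12, 2 → max 12
Option 5 regrets: 10, 1, 1, 0, 0 → max 10
Option 6 regrets: 9, 4, 11, 6, 11 → max 11
Smallest max regret = 10 → Option 5.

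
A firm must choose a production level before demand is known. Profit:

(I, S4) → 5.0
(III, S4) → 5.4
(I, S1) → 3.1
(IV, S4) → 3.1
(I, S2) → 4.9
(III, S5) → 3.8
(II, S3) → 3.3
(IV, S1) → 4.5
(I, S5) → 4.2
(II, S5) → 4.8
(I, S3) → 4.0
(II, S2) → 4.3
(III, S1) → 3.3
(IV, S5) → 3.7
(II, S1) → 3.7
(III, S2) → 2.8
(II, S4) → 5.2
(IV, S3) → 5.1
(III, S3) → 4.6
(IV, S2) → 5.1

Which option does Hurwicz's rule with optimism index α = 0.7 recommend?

II

I: 0.7·5.0 + 0.3·3.1 = 4.43
II: 0.7·5.2 + 0.3·3.3 = 4.63
III: 0.7·5.4 + 0.3·2.8 = 4.62
IV: 0.7·5.1 + 0.3·3.1 = 4.5
Highest Hurwicz score = 4.63 → II.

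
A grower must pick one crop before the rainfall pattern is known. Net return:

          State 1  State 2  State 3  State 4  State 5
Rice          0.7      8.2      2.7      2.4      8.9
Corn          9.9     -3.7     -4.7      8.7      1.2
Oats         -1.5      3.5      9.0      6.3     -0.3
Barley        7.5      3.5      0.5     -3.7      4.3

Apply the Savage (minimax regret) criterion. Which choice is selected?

Column bests: State 1=9.9, State 2=8.2, State 3=9.0, State 4=8.7, State 5=8.9.
Rice regrets: 9.2, 0.0, 6.3, 6.3, 0.0 → max 9.2
Corn regrets: 0.0, 11.9, 13.7, 0.0, 7.7 → max 13.7
Oats regrets: 11.4, 4.7, 0.0, 2.4, 9.2 → max 11.4
Barley regrets: 2.4, 4.7, 8.5, 12.4, 4.6 → max 12.4
Smallest max regret = 9.2 → Rice.

Rice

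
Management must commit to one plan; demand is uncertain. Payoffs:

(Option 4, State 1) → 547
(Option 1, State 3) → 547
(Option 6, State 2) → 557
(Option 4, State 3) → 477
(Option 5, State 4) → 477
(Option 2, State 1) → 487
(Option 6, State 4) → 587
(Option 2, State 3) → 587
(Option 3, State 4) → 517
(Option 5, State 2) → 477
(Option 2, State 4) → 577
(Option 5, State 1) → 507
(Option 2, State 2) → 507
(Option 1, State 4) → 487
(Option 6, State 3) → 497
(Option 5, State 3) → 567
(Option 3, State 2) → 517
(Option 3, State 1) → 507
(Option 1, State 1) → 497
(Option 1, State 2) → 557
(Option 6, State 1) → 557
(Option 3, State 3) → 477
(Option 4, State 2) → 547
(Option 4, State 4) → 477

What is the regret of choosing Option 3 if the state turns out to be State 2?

40

Best payoff under State 2 is 557.
Regret = 557 − 517 = 40.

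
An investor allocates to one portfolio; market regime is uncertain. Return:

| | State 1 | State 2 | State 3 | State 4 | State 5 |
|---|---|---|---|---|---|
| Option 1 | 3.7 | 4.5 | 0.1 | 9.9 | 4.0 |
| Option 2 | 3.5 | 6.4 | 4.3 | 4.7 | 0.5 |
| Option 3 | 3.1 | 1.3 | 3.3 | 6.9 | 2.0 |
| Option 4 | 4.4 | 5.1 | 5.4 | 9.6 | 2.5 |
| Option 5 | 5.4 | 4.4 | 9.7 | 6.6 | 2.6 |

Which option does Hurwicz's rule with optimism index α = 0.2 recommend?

Option 5

Option 1: 0.2·9.9 + 0.8·0.1 = 2.06
Option 2: 0.2·6.4 + 0.8·0.5 = 1.68
Option 3: 0.2·6.9 + 0.8·1.3 = 2.42
Option 4: 0.2·9.6 + 0.8·2.5 = 3.92
Option 5: 0.2·9.7 + 0.8·2.6 = 4.02
Highest Hurwicz score = 4.02 → Option 5.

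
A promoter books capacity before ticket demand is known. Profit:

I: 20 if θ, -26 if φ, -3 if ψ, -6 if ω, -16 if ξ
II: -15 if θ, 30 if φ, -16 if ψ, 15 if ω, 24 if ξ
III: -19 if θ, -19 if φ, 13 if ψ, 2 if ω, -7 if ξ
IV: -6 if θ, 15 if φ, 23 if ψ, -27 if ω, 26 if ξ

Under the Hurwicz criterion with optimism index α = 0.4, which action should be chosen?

I: 0.4·20 + 0.6·(-26) = -7.6
II: 0.4·30 + 0.6·(-16) = 2.4
III: 0.4·13 + 0.6·(-19) = -6.2
IV: 0.4·26 + 0.6·(-27) = -5.8
Highest Hurwicz score = 2.4 → II.

II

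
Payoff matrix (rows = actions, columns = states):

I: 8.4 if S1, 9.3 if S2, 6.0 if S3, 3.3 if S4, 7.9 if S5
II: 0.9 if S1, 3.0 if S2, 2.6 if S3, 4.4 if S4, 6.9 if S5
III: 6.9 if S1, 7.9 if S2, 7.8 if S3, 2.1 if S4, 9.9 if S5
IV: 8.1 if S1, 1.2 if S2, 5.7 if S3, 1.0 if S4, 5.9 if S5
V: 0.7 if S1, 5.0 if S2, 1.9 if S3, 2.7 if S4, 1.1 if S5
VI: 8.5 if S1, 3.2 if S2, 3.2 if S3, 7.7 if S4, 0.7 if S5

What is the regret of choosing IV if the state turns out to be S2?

Best payoff under S2 is 9.3.
Regret = 9.3 − 1.2 = 8.1.

8.1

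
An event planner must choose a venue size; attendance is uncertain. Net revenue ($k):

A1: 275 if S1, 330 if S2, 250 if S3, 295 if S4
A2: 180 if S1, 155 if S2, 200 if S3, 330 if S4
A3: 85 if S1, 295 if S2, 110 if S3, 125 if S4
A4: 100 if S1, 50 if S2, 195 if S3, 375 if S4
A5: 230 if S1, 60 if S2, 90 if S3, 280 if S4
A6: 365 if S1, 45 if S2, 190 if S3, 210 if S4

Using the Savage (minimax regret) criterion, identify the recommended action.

Column bests: S1=365, S2=330, S3=250, S4=375.
A1 regrets: 90, 0, 0, 80 → max 90
A2 regrets: 185, 175, 50, 45 → max 185
A3 regrets: 280, 35, 140, 250 → max 280
A4 regrets: 265, 280, 55, 0 → max 280
A5 regrets: 135, 270, 160, 95 → max 270
A6 regrets: 0, 285, 60, 165 → max 285
Smallest max regret = 90 → A1.

A1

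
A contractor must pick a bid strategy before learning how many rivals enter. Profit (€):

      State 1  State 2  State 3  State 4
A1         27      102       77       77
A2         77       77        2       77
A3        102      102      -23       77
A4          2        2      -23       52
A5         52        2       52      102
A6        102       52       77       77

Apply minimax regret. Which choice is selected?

Column bests: State 1=102, State 2=102, State 3=77, State 4=102.
A1 regrets: 75, 0, 0, 25 → max 75
A2 regrets: 25, 25, 75, 25 → max 75
A3 regrets: 0, 0, 100, 25 → max 100
A4 regrets: 100, 100, 100, 50 → max 100
A5 regrets: 50, 100, 25, 0 → max 100
A6 regrets: 0, 50, 0, 25 → max 50
Smallest max regret = 50 → A6.

A6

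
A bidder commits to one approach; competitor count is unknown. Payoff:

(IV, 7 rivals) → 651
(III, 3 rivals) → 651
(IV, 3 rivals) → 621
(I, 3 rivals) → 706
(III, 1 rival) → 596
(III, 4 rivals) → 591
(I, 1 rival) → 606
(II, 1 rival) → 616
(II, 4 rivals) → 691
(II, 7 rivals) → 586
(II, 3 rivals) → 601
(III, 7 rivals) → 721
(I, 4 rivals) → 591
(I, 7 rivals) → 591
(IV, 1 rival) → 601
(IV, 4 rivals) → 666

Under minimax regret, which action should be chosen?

IV

Column bests: 1 rival=616, 3 rivals=706, 4 rivals=691, 7 rivals=721.
I regrets: 10, 0, 100, 130 → max 130
II regrets: 0, 105, 0, 135 → max 135
III regrets: 20, 55, 100, 0 → max 100
IV regrets: 15, 85, 25, 70 → max 85
Smallest max regret = 85 → IV.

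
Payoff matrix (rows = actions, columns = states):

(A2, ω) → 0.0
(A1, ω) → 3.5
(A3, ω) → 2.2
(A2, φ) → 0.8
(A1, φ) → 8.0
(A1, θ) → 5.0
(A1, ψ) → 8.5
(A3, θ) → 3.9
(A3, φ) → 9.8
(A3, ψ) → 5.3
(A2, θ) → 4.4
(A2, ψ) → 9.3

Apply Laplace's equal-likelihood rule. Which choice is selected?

A1

Row averages: A1=6.25, A2=3.625, A3=5.3
Highest average = 6.25 → A1.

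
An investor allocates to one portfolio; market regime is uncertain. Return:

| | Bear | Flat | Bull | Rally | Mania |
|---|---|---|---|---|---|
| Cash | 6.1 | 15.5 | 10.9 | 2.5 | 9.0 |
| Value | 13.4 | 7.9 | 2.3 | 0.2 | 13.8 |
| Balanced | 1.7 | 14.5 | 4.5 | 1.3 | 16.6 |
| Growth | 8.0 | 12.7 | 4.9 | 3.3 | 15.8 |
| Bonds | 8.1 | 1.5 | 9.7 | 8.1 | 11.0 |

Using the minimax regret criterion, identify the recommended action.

Growth

Column bests: Bear=13.4, Flat=15.5, Bull=10.9, Rally=8.1, Mania=16.6.
Cash regrets: 7.3, 0.0, 0.0, 5.6, 7.6 → max 7.6
Value regrets: 0.0, 7.6, 8.6, 7.9, 2.8 → max 8.6
Balanced regrets: 11.7, 1.0, 6.4, 6.8, 0.0 → max 11.7
Growth regrets: 5.4, 2.8, 6.0, 4.8, 0.8 → max 6.0
Bonds regrets: 5.3, 14.0, 1.2, 0.0, 5.6 → max 14.0
Smallest max regret = 6.0 → Growth.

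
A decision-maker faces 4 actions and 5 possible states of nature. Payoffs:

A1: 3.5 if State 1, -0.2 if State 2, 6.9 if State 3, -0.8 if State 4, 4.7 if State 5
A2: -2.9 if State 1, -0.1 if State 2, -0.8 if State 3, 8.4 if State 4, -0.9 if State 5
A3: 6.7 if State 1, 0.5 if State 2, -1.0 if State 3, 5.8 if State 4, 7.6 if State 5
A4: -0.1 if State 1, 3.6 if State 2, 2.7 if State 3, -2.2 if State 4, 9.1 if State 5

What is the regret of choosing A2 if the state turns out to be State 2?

3.7

Best payoff under State 2 is 3.6.
Regret = 3.6 − (-0.1) = 3.7.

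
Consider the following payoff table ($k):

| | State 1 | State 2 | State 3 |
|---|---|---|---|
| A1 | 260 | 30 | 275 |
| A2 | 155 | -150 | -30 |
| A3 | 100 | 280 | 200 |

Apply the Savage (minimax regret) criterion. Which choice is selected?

Column bests: State 1=260, State 2=280, State 3=275.
A1 regrets: 0, 250, 0 → max 250
A2 regrets: 105, 430, 305 → max 430
A3 regrets: 160, 0, 75 → max 160
Smallest max regret = 160 → A3.

A3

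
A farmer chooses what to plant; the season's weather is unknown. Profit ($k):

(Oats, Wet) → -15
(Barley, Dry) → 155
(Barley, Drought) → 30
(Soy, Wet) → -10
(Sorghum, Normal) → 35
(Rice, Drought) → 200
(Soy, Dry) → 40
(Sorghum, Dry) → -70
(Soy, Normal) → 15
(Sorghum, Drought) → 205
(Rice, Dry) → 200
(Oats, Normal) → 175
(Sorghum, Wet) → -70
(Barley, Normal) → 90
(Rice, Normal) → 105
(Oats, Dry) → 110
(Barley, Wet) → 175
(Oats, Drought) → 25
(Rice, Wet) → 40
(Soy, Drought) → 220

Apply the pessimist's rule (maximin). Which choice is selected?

Row minima: Sorghum=-70, Rice=40, Soy=-10, Barley=30, Oats=-15
Best worst-case = 40 → Rice.

Rice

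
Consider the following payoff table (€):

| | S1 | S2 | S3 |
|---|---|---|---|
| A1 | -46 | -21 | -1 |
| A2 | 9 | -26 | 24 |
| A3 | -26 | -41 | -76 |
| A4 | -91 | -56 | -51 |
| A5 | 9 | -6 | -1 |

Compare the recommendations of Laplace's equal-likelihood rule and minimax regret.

Row averages: A1=-68/3, A2=7/3, A3=-143/3, A4=-66, A5=2/3
Highest average = 7/3 → A2.
Column bests: S1=9, S2=-6, S3=24.
A1 regrets: 55, 15, 25 → max 55
A2 regrets: 0, 20, 0 → max 20
A3 regrets: 35, 35, 100 → max 100
A4 regrets: 100, 50, 75 → max 100
A5 regrets: 0, 0, 25 → max 25
Smallest max regret = 20 → A2.

laplace → A2; minimax regret → A2 (agree)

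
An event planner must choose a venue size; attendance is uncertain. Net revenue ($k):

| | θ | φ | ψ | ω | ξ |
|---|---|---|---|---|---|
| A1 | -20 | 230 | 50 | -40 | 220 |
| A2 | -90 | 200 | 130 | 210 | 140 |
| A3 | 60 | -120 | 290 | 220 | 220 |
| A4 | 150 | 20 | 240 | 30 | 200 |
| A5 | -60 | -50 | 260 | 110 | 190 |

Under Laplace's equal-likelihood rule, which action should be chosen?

Row averages: A1=88, A2=118, A3=134, A4=128, A5=90
Highest average = 134 → A3.

A3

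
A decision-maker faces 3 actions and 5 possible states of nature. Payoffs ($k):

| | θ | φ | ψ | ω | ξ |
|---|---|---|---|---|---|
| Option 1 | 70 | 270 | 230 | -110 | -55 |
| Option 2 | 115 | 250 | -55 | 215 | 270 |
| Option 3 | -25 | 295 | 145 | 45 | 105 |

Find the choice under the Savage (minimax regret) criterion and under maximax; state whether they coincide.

Column bests: θ=115, φ=295, ψ=230, ω=215, ξ=270.
Option 1 regrets: 45, 25, 0, 325, 325 → max 325
Option 2 regrets: 0, 45, 285, 0, 0 → max 285
Option 3 regrets: 140, 0, 85, 170, 165 → max 170
Smallest max regret = 170 → Option 3.
Row maxima: Option 1=270, Option 2=270, Option 3=295
Best best-case = 295 → Option 3.

minimax regret → Option 3; maximax → Option 3 (agree)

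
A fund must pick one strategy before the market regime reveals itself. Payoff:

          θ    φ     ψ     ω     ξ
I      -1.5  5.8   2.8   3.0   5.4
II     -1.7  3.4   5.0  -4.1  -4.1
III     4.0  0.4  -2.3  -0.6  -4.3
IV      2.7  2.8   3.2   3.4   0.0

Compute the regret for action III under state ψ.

7.3

Best payoff under ψ is 5.0.
Regret = 5.0 − (-2.3) = 7.3.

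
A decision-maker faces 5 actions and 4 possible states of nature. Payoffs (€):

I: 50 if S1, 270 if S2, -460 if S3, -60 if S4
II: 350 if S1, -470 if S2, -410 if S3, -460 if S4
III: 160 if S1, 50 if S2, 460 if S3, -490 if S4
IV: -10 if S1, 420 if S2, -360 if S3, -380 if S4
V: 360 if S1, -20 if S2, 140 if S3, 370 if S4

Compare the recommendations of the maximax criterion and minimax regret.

Row maxima: I=270, II=350, III=460, IV=420, V=370
Best best-case = 460 → III.
Column bests: S1=360, S2=420, S3=460, S4=370.
I regrets: 310, 150, 920, 430 → max 920
II regrets: 10, 890, 870, 830 → max 890
III regrets: 200, 370, 0, 860 → max 860
IV regrets: 370, 0, 820, 750 → max 820
V regrets: 0, 440, 320, 0 → max 440
Smallest max regret = 440 → V.

maximax → III; minimax regret → V (disagree)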